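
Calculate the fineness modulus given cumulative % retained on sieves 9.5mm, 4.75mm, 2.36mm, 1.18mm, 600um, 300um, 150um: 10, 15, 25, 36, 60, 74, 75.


FM = sum(cumulative % retained) / 100
= 295 / 100
= 2.95

2.95


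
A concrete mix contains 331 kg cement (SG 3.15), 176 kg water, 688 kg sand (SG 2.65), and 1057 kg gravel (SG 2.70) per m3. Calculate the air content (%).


Vol cement = 331 / (3.15 * 1000) = 0.105079 m3
Vol water = 176 / 1000 = 0.176 m3
Vol sand = 688 / (2.65 * 1000) = 0.259623 m3
Vol gravel = 1057 / (2.70 * 1000) = 0.391481 m3
Total solid + water volume = 0.932183 m3
Air = (1 - 0.932183) * 100 = 6.78%

6.78


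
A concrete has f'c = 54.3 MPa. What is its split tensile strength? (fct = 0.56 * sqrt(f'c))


fct = 0.56 * sqrt(54.3)
= 0.56 * 7.369
= 4.127 MPa

4.127


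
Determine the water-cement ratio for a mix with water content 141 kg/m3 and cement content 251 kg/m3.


w/c = water / cement
w/c = 141 / 251 = 0.562

0.562


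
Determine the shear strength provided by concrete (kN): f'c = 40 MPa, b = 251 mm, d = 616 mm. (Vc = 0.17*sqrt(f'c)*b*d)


Vc = 0.17 * sqrt(40) * 251 * 616 / 1000
= 166.24 kN

166.24


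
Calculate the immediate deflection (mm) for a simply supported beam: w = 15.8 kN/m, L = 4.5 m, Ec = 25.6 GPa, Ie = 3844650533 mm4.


Convert: L = 4.5 m = 4500 mm, Ec = 25.6 GPa = 25600 MPa
delta = 5 * 15.8 * 4500^4 / (384 * 25600 * 3844650533)
= 0.86 mm

0.86


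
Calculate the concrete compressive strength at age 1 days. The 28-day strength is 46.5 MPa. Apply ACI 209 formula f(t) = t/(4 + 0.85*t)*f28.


f(1) = 1 / (4 + 0.85 * 1) * 46.5
= 1 / 4.85 * 46.5
= 9.59 MPa

9.59


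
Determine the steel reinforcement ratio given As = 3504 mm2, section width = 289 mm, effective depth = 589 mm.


rho = As / (b * d)
= 3504 / (289 * 589)
= 0.0206

0.0206


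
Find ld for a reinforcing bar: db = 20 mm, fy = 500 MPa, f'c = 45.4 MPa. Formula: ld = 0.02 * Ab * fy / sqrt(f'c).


Ab = pi * 20^2 / 4 = 314.159 mm2
ld = 0.02 * 314.159 * 500 / sqrt(45.4)
= 466.3 mm

466.3


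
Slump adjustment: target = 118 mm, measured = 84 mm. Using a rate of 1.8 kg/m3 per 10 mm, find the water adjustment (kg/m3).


Difference = 118 - 84 = 34 mm
Water adjustment = 34 * 1.8 / 10 = 6.1 kg/m3

6.1


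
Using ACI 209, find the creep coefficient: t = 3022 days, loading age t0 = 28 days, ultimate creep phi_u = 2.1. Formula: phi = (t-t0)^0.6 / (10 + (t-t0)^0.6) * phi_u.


dt = 3022 - 28 = 2994
phi = 2994^0.6 / (10 + 2994^0.6) * 2.1
= 1.941

1.941


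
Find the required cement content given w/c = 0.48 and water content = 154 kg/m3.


Cement = water / (w/c)
= 154 / 0.48
= 320.8 kg/m3

320.8


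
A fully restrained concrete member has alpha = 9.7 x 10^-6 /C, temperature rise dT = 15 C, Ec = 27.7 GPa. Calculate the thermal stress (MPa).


sigma = alpha * dT * Ec
= 9.7e-6 * 15 * 27.7 * 1000
= 4.03 MPa

4.03


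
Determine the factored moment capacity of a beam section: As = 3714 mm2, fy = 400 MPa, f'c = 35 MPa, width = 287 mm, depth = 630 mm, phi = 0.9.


a = As * fy / (0.85 * f'c * b)
= 3714 * 400 / (0.85 * 35 * 287)
= 173.9935 mm
Mn = As * fy * (d - a/2) / 10^6
= 806.6856 kN-m
phi*Mn = 0.9 * 806.6856 = 726.02 kN-m

726.02


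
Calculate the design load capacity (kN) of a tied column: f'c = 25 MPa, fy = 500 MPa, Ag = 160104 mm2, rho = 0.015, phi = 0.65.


Ast = rho * Ag = 0.015 * 160104 = 2401.56 mm2
phi*Pn = 0.65 * 0.80 * (0.85 * 25 * (160104 - 2401.56) + 500 * 2401.56) / 1000
= 2367.02 kN

2367.02


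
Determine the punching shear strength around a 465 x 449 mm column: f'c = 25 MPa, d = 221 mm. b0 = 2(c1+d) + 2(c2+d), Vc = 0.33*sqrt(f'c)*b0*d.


b0 = 2*(465 + 221) + 2*(449 + 221) = 2712 mm
Vc = 0.33 * sqrt(25) * 2712 * 221 / 1000
= 988.93 kN

988.93


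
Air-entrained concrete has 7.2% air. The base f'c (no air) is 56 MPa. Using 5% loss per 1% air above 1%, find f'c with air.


Strength loss = (7.2 - 1) * 5 = 31.0%
f'c = 56 * (1 - 31.0/100)
= 38.64 MPa

38.64


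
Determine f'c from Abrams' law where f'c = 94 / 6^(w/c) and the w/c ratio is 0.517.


f'c = 94 / 6^0.517
= 94 / 2.525
= 37.22 MPa

37.22


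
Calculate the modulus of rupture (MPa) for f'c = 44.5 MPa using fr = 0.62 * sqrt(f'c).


fr = 0.62 * sqrt(44.5)
= 4.136 MPa

4.136


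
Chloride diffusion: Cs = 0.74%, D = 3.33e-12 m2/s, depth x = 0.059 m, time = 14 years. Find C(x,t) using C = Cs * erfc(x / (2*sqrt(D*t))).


t_seconds = 14 * 365.25 * 24 * 3600 = 441806400.0 s
arg = 0.059 / (2 * sqrt(3.33e-12 * 441806400.0))
= 0.7691
erfc(0.7691) = 0.2767
C = 0.74 * 0.2767 = 0.2048%

0.2048


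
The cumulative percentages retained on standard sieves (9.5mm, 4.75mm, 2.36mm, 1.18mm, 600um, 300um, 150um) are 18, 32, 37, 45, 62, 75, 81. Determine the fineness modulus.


FM = sum(cumulative % retained) / 100
= 350 / 100
= 3.5

3.5


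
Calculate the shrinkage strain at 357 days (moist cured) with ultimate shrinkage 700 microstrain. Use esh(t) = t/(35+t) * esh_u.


esh(357) = 357 / (35 + 357) * 700
= 357 / 392 * 700
= 637.5 microstrain

637.5


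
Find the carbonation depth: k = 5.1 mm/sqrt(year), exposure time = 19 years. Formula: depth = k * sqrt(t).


depth = k * sqrt(t)
= 5.1 * sqrt(19)
= 22.23 mm

22.23


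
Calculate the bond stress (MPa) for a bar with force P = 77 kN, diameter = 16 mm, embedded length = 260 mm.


u = P / (pi * db * ld)
= 77 * 1000 / (pi * 16 * 260)
= 5.892 MPa

5.892


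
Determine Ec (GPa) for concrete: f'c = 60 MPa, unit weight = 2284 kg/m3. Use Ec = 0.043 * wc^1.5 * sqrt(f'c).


Ec = 0.043 * 2284^1.5 * sqrt(60) / 1000
= 36.36 GPa

36.36


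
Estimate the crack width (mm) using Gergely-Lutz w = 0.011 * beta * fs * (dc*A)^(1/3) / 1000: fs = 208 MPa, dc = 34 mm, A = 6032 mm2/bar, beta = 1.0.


w = 0.011 * beta * fs * (dc * A)^(1/3) / 1000
= 0.011 * 1.0 * 208 * (34 * 6032)^(1/3) / 1000
= 0.135 mm

0.135


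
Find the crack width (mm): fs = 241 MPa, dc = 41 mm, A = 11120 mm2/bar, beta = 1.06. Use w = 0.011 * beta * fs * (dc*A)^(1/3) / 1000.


w = 0.011 * beta * fs * (dc * A)^(1/3) / 1000
= 0.011 * 1.06 * 241 * (41 * 11120)^(1/3) / 1000
= 0.216 mm

0.216


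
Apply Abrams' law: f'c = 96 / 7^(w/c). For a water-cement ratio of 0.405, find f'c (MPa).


f'c = 96 / 7^0.405
= 96 / 2.199
= 43.65 MPa

43.65


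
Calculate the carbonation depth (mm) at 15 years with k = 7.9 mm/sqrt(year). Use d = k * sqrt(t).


depth = k * sqrt(t)
= 7.9 * sqrt(15)
= 30.6 mm

30.6


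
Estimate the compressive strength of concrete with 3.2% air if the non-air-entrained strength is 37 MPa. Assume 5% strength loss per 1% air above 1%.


Strength loss = (3.2 - 1) * 5 = 11.0%
f'c = 37 * (1 - 11.0/100)
= 32.93 MPa

32.93


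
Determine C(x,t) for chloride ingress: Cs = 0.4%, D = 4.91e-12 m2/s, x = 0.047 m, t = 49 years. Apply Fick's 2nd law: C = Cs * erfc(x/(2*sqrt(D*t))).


t_seconds = 49 * 365.25 * 24 * 3600 = 1546322400.0 s
arg = 0.047 / (2 * sqrt(4.91e-12 * 1546322400.0))
= 0.2697
erfc(0.2697) = 0.7029
C = 0.4 * 0.7029 = 0.2812%

0.2812


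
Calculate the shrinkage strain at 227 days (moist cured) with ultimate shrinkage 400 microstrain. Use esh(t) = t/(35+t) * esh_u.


esh(227) = 227 / (35 + 227) * 400
= 227 / 262 * 400
= 346.6 microstrain

346.6


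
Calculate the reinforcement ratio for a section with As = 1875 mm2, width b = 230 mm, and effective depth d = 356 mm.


rho = As / (b * d)
= 1875 / (230 * 356)
= 0.0229

0.0229


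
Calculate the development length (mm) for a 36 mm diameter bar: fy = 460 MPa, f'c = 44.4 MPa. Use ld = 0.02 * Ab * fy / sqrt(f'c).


Ab = pi * 36^2 / 4 = 1017.876 mm2
ld = 0.02 * 1017.876 * 460 / sqrt(44.4)
= 1405.4 mm

1405.4


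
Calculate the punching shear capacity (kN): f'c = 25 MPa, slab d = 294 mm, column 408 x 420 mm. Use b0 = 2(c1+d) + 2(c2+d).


b0 = 2*(408 + 294) + 2*(420 + 294) = 2832 mm
Vc = 0.33 * sqrt(25) * 2832 * 294 / 1000
= 1373.8 kN

1373.8


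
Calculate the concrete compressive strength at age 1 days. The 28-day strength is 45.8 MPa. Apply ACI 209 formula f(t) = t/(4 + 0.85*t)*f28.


f(1) = 1 / (4 + 0.85 * 1) * 45.8
= 1 / 4.85 * 45.8
= 9.44 MPa

9.44


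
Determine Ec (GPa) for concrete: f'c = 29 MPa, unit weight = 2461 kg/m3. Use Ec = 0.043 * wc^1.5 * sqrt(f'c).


Ec = 0.043 * 2461^1.5 * sqrt(29) / 1000
= 28.27 GPa

28.27


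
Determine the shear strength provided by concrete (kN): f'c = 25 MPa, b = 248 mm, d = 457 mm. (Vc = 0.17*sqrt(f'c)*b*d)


Vc = 0.17 * sqrt(25) * 248 * 457 / 1000
= 96.34 kN

96.34


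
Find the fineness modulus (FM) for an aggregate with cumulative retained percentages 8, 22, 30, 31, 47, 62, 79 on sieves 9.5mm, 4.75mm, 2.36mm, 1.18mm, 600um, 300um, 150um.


FM = sum(cumulative % retained) / 100
= 279 / 100
= 2.79

2.79


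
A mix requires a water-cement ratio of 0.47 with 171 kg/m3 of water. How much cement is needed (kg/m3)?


Cement = water / (w/c)
= 171 / 0.47
= 363.8 kg/m3

363.8


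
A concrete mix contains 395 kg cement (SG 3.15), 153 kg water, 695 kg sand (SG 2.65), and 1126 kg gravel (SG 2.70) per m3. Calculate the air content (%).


Vol cement = 395 / (3.15 * 1000) = 0.125397 m3
Vol water = 153 / 1000 = 0.153 m3
Vol sand = 695 / (2.65 * 1000) = 0.262264 m3
Vol gravel = 1126 / (2.70 * 1000) = 0.417037 m3
Total solid + water volume = 0.957698 m3
Air = (1 - 0.957698) * 100 = 4.23%

4.23


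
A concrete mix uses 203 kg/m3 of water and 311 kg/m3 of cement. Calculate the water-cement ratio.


w/c = water / cement
w/c = 203 / 311 = 0.653

0.653


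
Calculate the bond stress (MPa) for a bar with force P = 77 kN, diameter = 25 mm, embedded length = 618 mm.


u = P / (pi * db * ld)
= 77 * 1000 / (pi * 25 * 618)
= 1.586 MPa

1.586


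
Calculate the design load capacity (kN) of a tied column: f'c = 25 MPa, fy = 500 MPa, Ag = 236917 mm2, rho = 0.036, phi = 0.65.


Ast = rho * Ag = 0.036 * 236917 = 8529.012 mm2
phi*Pn = 0.65 * 0.80 * (0.85 * 25 * (236917 - 8529.012) + 500 * 8529.012) / 1000
= 4741.23 kN

4741.23


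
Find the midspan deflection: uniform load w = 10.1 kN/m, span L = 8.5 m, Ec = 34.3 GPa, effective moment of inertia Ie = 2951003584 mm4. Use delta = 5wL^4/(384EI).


Convert: L = 8.5 m = 8500 mm, Ec = 34.3 GPa = 34300 MPa
delta = 5 * 10.1 * 8500^4 / (384 * 34300 * 2951003584)
= 6.78 mm

6.78


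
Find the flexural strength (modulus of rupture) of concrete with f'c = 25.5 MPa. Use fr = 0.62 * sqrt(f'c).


fr = 0.62 * sqrt(25.5)
= 3.131 MPa

3.131


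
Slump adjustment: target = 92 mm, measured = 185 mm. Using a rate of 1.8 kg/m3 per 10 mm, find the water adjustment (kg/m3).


Difference = 92 - 185 = -93 mm
Water adjustment = -93 * 1.8 / 10 = -16.7 kg/m3

-16.7


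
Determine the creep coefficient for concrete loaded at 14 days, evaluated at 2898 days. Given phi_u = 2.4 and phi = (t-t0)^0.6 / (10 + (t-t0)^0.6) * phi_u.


dt = 2898 - 14 = 2884
phi = 2884^0.6 / (10 + 2884^0.6) * 2.4
= 2.214

2.214


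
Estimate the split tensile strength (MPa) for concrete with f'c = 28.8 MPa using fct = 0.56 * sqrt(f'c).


fct = 0.56 * sqrt(28.8)
= 0.56 * 5.367
= 3.005 MPa

3.005


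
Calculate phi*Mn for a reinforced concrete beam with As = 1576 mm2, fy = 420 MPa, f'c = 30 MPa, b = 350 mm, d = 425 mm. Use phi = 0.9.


a = As * fy / (0.85 * f'c * b)
= 1576 * 420 / (0.85 * 30 * 350)
= 74.1647 mm
Mn = As * fy * (d - a/2) / 10^6
= 256.7704 kN-m
phi*Mn = 0.9 * 256.7704 = 231.09 kN-m

231.09


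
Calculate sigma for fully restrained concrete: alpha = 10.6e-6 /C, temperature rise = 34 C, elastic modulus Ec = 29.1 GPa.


sigma = alpha * dT * Ec
= 10.6e-6 * 34 * 29.1 * 1000
= 10.488 MPa

10.488


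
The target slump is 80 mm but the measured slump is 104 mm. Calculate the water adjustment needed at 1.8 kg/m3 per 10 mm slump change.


Difference = 80 - 104 = -24 mm
Water adjustment = -24 * 1.8 / 10 = -4.3 kg/m3

-4.3


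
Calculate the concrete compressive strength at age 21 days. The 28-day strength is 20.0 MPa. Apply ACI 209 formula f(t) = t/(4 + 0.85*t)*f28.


f(21) = 21 / (4 + 0.85 * 21) * 20.0
= 21 / 21.85 * 20.0
= 19.22 MPa

19.22


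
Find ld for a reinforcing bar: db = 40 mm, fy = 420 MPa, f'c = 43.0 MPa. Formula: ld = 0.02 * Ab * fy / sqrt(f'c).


Ab = pi * 40^2 / 4 = 1256.637 mm2
ld = 0.02 * 1256.637 * 420 / sqrt(43.0)
= 1609.7 mm

1609.7


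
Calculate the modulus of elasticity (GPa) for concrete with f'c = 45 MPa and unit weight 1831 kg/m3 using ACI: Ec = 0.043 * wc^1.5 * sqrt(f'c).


Ec = 0.043 * 1831^1.5 * sqrt(45) / 1000
= 22.6 GPa

22.6


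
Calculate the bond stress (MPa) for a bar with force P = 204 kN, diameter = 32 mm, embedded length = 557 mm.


u = P / (pi * db * ld)
= 204 * 1000 / (pi * 32 * 557)
= 3.643 MPa

3.643


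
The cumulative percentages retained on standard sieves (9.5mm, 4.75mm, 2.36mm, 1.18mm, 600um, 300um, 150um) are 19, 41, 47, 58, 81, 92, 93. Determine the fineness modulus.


FM = sum(cumulative % retained) / 100
= 431 / 100
= 4.31

4.31


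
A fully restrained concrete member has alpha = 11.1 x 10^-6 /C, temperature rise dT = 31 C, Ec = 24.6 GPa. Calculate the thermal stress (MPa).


sigma = alpha * dT * Ec
= 11.1e-6 * 31 * 24.6 * 1000
= 8.465 MPa

8.465


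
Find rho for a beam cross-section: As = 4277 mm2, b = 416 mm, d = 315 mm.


rho = As / (b * d)
= 4277 / (416 * 315)
= 0.0326

0.0326


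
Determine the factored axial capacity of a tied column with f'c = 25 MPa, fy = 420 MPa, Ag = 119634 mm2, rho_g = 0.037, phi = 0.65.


Ast = rho * Ag = 0.037 * 119634 = 4426.458 mm2
phi*Pn = 0.65 * 0.80 * (0.85 * 25 * (119634 - 4426.458) + 420 * 4426.458) / 1000
= 2239.78 kN

2239.78


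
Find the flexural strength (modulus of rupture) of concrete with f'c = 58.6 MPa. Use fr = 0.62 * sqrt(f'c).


fr = 0.62 * sqrt(58.6)
= 4.746 MPa

4.746


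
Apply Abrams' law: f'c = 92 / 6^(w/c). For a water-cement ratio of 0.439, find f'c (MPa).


f'c = 92 / 6^0.439
= 92 / 2.196
= 41.9 MPa

41.9


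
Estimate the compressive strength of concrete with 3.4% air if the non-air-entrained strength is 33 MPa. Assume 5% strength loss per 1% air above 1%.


Strength loss = (3.4 - 1) * 5 = 12.0%
f'c = 33 * (1 - 12.0/100)
= 29.04 MPa

29.04


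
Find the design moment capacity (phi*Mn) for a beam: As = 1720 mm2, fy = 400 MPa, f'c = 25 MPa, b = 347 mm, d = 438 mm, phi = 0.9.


a = As * fy / (0.85 * f'c * b)
= 1720 * 400 / (0.85 * 25 * 347)
= 93.3039 mm
Mn = As * fy * (d - a/2) / 10^6
= 269.2474 kN-m
phi*Mn = 0.9 * 269.2474 = 242.32 kN-m

242.32


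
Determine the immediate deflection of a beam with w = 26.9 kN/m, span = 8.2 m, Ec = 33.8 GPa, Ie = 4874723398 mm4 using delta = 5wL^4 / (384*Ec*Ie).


Convert: L = 8.2 m = 8200 mm, Ec = 33.8 GPa = 33800 MPa
delta = 5 * 26.9 * 8200^4 / (384 * 33800 * 4874723398)
= 9.61 mm

9.61


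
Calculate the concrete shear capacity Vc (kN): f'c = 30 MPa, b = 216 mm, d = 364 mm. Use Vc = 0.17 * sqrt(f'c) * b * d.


Vc = 0.17 * sqrt(30) * 216 * 364 / 1000
= 73.21 kN

73.21


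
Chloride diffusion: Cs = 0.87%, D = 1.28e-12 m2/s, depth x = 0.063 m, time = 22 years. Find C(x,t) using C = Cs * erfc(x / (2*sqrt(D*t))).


t_seconds = 22 * 365.25 * 24 * 3600 = 694267200.0 s
arg = 0.063 / (2 * sqrt(1.28e-12 * 694267200.0))
= 1.0567
erfc(1.0567) = 0.1351
C = 0.87 * 0.1351 = 0.1175%

0.1175


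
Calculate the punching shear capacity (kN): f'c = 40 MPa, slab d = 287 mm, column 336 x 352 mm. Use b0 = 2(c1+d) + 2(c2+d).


b0 = 2*(336 + 287) + 2*(352 + 287) = 2524 mm
Vc = 0.33 * sqrt(40) * 2524 * 287 / 1000
= 1511.87 kN

1511.87


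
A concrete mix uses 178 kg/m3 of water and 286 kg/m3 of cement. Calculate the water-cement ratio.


w/c = water / cement
w/c = 178 / 286 = 0.622

0.622


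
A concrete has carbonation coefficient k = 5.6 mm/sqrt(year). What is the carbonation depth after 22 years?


depth = k * sqrt(t)
= 5.6 * sqrt(22)
= 26.27 mm

26.27


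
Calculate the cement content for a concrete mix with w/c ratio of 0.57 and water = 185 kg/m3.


Cement = water / (w/c)
= 185 / 0.57
= 324.6 kg/m3

324.6


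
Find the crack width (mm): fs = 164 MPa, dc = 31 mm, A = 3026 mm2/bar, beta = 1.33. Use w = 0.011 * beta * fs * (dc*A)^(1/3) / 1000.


w = 0.011 * beta * fs * (dc * A)^(1/3) / 1000
= 0.011 * 1.33 * 164 * (31 * 3026)^(1/3) / 1000
= 0.109 mm

0.109


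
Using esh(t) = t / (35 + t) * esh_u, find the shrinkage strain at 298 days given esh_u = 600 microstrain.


esh(298) = 298 / (35 + 298) * 600
= 298 / 333 * 600
= 536.9 microstrain

536.9


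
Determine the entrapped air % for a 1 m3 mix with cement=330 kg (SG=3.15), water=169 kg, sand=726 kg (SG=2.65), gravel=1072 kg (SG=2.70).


Vol cement = 330 / (3.15 * 1000) = 0.104762 m3
Vol water = 169 / 1000 = 0.169 m3
Vol sand = 726 / (2.65 * 1000) = 0.273962 m3
Vol gravel = 1072 / (2.70 * 1000) = 0.397037 m3
Total solid + water volume = 0.944761 m3
Air = (1 - 0.944761) * 100 = 5.52%

5.52


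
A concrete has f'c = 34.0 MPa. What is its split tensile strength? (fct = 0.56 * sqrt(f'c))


fct = 0.56 * sqrt(34.0)
= 0.56 * 5.831
= 3.265 MPa

3.265


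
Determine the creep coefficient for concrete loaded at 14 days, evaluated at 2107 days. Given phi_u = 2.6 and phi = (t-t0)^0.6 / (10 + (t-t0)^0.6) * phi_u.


dt = 2107 - 14 = 2093
phi = 2093^0.6 / (10 + 2093^0.6) * 2.6
= 2.36

2.36


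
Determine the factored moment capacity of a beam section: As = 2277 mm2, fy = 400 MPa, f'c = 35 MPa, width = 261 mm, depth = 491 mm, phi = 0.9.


a = As * fy / (0.85 * f'c * b)
= 2277 * 400 / (0.85 * 35 * 261)
= 117.2993 mm
Mn = As * fy * (d - a/2) / 10^6
= 393.7847 kN-m
phi*Mn = 0.9 * 393.7847 = 354.41 kN-m

354.41


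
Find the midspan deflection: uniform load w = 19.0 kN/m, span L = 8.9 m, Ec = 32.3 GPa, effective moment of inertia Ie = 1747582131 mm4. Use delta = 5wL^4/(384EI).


Convert: L = 8.9 m = 8900 mm, Ec = 32.3 GPa = 32300 MPa
delta = 5 * 19.0 * 8900^4 / (384 * 32300 * 1747582131)
= 27.5 mm

27.5


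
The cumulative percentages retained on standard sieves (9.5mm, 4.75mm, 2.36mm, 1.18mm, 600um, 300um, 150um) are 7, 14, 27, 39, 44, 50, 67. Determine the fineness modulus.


FM = sum(cumulative % retained) / 100
= 248 / 100
= 2.48

2.48


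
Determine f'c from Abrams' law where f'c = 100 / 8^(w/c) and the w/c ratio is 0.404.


f'c = 100 / 8^0.404
= 100 / 2.317
= 43.17 MPa

43.17


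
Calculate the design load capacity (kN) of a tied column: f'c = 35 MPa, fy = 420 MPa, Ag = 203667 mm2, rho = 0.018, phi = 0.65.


Ast = rho * Ag = 0.018 * 203667 = 3666.006 mm2
phi*Pn = 0.65 * 0.80 * (0.85 * 35 * (203667 - 3666.006) + 420 * 3666.006) / 1000
= 3894.67 kN

3894.67


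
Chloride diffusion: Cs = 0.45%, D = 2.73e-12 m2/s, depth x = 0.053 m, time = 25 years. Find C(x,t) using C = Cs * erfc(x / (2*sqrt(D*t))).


t_seconds = 25 * 365.25 * 24 * 3600 = 788940000.0 s
arg = 0.053 / (2 * sqrt(2.73e-12 * 788940000.0))
= 0.571
erfc(0.571) = 0.4194
C = 0.45 * 0.4194 = 0.1887%

0.1887


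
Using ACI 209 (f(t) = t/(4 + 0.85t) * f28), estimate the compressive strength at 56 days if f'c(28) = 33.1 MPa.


f(56) = 56 / (4 + 0.85 * 56) * 33.1
= 56 / 51.6 * 33.1
= 35.92 MPa

35.92


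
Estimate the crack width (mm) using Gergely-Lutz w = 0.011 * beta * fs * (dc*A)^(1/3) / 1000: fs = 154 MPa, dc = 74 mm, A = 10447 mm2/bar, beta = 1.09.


w = 0.011 * beta * fs * (dc * A)^(1/3) / 1000
= 0.011 * 1.09 * 154 * (74 * 10447)^(1/3) / 1000
= 0.169 mm

0.169


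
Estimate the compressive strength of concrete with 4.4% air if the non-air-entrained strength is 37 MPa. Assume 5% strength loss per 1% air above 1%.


Strength loss = (4.4 - 1) * 5 = 17.0%
f'c = 37 * (1 - 17.0/100)
= 30.71 MPa

30.71


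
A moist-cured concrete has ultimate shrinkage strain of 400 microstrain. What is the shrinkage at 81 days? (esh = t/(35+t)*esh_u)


esh(81) = 81 / (35 + 81) * 400
= 81 / 116 * 400
= 279.3 microstrain

279.3


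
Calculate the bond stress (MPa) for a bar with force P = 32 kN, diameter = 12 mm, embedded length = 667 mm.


u = P / (pi * db * ld)
= 32 * 1000 / (pi * 12 * 667)
= 1.273 MPa

1.273


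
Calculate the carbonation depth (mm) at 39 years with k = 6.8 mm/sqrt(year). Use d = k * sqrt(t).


depth = k * sqrt(t)
= 6.8 * sqrt(39)
= 42.47 mm

42.47


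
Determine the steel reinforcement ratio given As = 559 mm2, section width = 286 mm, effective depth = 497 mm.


rho = As / (b * d)
= 559 / (286 * 497)
= 0.0039

0.0039


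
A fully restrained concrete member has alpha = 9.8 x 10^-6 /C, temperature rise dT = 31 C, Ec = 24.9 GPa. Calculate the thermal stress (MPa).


sigma = alpha * dT * Ec
= 9.8e-6 * 31 * 24.9 * 1000
= 7.565 MPa

7.565


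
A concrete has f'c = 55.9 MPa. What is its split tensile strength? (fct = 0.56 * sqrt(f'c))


fct = 0.56 * sqrt(55.9)
= 0.56 * 7.477
= 4.187 MPa

4.187


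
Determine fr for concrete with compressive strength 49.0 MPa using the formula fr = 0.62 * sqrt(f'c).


fr = 0.62 * sqrt(49.0)
= 4.34 MPa

4.34


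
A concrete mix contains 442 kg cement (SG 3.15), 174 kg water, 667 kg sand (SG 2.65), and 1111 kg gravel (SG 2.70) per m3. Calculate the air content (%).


Vol cement = 442 / (3.15 * 1000) = 0.140317 m3
Vol water = 174 / 1000 = 0.174 m3
Vol sand = 667 / (2.65 * 1000) = 0.251698 m3
Vol gravel = 1111 / (2.70 * 1000) = 0.411481 m3
Total solid + water volume = 0.977497 m3
Air = (1 - 0.977497) * 100 = 2.25%

2.25


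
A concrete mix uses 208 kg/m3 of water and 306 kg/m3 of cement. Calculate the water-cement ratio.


w/c = water / cement
w/c = 208 / 306 = 0.68

0.68


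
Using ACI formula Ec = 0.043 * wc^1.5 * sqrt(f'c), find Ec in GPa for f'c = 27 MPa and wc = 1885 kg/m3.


Ec = 0.043 * 1885^1.5 * sqrt(27) / 1000
= 18.29 GPa

18.29


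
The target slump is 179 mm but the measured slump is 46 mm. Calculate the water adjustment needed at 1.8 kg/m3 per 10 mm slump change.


Difference = 179 - 46 = 133 mm
Water adjustment = 133 * 1.8 / 10 = 23.9 kg/m3

23.9


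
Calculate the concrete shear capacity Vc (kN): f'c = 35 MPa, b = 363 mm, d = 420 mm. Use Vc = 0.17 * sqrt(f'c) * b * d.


Vc = 0.17 * sqrt(35) * 363 * 420 / 1000
= 153.33 kN

153.33


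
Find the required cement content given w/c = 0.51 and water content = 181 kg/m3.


Cement = water / (w/c)
= 181 / 0.51
= 354.9 kg/m3

354.9


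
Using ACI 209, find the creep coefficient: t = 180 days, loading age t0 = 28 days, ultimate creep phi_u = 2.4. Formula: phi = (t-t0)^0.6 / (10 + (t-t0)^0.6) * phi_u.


dt = 180 - 28 = 152
phi = 152^0.6 / (10 + 152^0.6) * 2.4
= 1.61

1.61


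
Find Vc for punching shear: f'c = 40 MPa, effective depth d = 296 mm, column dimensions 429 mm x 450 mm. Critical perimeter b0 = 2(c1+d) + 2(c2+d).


b0 = 2*(429 + 296) + 2*(450 + 296) = 2942 mm
Vc = 0.33 * sqrt(40) * 2942 * 296 / 1000
= 1817.52 kN

1817.52


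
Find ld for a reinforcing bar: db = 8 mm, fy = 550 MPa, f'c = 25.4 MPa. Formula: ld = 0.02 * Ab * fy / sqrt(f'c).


Ab = pi * 8^2 / 4 = 50.265 mm2
ld = 0.02 * 50.265 * 550 / sqrt(25.4)
= 109.7 mm

109.7


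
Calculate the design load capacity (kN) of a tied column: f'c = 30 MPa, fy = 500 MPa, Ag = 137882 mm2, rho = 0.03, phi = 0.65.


Ast = rho * Ag = 0.03 * 137882 = 4136.46 mm2
phi*Pn = 0.65 * 0.80 * (0.85 * 30 * (137882 - 4136.46) + 500 * 4136.46) / 1000
= 2848.95 kN

2848.95


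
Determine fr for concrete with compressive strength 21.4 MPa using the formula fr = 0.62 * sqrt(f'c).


fr = 0.62 * sqrt(21.4)
= 2.868 MPa

2.868


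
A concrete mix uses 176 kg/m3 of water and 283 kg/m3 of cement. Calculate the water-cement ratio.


w/c = water / cement
w/c = 176 / 283 = 0.622

0.622


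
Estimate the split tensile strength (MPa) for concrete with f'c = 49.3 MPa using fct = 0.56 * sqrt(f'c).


fct = 0.56 * sqrt(49.3)
= 0.56 * 7.021
= 3.932 MPa

3.932


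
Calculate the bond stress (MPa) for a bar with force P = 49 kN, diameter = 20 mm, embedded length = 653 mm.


u = P / (pi * db * ld)
= 49 * 1000 / (pi * 20 * 653)
= 1.194 MPa

1.194


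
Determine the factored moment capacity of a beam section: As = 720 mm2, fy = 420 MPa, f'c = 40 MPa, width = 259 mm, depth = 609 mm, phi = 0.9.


a = As * fy / (0.85 * f'c * b)
= 720 * 420 / (0.85 * 40 * 259)
= 34.3402 mm
Mn = As * fy * (d - a/2) / 10^6
= 178.9694 kN-m
phi*Mn = 0.9 * 178.9694 = 161.07 kN-m

161.07


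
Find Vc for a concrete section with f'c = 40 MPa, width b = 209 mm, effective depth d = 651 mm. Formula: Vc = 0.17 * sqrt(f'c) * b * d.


Vc = 0.17 * sqrt(40) * 209 * 651 / 1000
= 146.29 kN

146.29


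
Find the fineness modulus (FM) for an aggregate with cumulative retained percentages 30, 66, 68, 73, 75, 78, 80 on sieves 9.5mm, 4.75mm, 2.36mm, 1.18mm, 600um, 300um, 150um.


FM = sum(cumulative % retained) / 100
= 470 / 100
= 4.7

4.7


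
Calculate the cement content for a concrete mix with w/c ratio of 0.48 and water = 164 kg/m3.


Cement = water / (w/c)
= 164 / 0.48
= 341.7 kg/m3

341.7


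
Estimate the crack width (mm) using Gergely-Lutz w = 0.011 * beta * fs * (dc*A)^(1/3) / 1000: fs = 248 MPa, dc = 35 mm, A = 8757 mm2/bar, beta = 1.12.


w = 0.011 * beta * fs * (dc * A)^(1/3) / 1000
= 0.011 * 1.12 * 248 * (35 * 8757)^(1/3) / 1000
= 0.206 mm

0.206


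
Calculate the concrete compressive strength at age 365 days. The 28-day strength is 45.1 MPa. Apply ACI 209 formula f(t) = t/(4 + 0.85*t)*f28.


f(365) = 365 / (4 + 0.85 * 365) * 45.1
= 365 / 314.25 * 45.1
= 52.38 MPa

52.38


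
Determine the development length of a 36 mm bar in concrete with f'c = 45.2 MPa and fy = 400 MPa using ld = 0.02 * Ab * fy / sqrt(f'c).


Ab = pi * 36^2 / 4 = 1017.876 mm2
ld = 0.02 * 1017.876 * 400 / sqrt(45.2)
= 1211.2 mm

1211.2


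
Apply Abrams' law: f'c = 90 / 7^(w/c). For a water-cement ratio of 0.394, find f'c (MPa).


f'c = 90 / 7^0.394
= 90 / 2.153
= 41.81 MPa

41.81


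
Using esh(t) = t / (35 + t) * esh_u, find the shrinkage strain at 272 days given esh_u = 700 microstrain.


esh(272) = 272 / (35 + 272) * 700
= 272 / 307 * 700
= 620.2 microstrain

620.2


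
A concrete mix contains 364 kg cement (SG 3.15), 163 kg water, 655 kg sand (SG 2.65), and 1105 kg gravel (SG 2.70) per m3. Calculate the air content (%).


Vol cement = 364 / (3.15 * 1000) = 0.115556 m3
Vol water = 163 / 1000 = 0.163 m3
Vol sand = 655 / (2.65 * 1000) = 0.24717 m3
Vol gravel = 1105 / (2.70 * 1000) = 0.409259 m3
Total solid + water volume = 0.934985 m3
Air = (1 - 0.934985) * 100 = 6.5%

6.5


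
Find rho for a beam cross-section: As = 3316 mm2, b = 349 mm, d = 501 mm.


rho = As / (b * d)
= 3316 / (349 * 501)
= 0.019

0.019


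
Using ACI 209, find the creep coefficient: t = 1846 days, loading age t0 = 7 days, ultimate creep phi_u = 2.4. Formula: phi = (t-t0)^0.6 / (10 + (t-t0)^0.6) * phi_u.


dt = 1846 - 7 = 1839
phi = 1839^0.6 / (10 + 1839^0.6) * 2.4
= 2.162

2.162


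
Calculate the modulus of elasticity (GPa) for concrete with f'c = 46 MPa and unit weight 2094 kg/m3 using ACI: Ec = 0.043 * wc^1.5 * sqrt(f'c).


Ec = 0.043 * 2094^1.5 * sqrt(46) / 1000
= 27.95 GPa

27.95


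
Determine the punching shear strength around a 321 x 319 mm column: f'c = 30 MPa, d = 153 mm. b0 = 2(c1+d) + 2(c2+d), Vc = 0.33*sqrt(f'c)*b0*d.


b0 = 2*(321 + 153) + 2*(319 + 153) = 1892 mm
Vc = 0.33 * sqrt(30) * 1892 * 153 / 1000
= 523.22 kN

523.22


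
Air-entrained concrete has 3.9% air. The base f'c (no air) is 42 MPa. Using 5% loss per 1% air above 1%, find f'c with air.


Strength loss = (3.9 - 1) * 5 = 14.5%
f'c = 42 * (1 - 14.5/100)
= 35.91 MPa

35.91


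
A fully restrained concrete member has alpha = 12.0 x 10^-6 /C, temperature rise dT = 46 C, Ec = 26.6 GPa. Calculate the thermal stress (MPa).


sigma = alpha * dT * Ec
= 12.0e-6 * 46 * 26.6 * 1000
= 14.683 MPa

14.683


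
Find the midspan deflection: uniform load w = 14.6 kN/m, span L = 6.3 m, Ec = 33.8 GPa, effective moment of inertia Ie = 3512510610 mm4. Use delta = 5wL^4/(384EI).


Convert: L = 6.3 m = 6300 mm, Ec = 33.8 GPa = 33800 MPa
delta = 5 * 14.6 * 6300^4 / (384 * 33800 * 3512510610)
= 2.52 mm

2.52


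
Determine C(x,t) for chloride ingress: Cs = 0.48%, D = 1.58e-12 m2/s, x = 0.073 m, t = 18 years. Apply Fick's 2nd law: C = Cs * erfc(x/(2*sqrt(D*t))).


t_seconds = 18 * 365.25 * 24 * 3600 = 568036800.0 s
arg = 0.073 / (2 * sqrt(1.58e-12 * 568036800.0))
= 1.2184
erfc(1.2184) = 0.0849
C = 0.48 * 0.0849 = 0.0407%

0.0407


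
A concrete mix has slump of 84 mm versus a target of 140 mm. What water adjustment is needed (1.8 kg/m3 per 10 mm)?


Difference = 140 - 84 = 56 mm
Water adjustment = 56 * 1.8 / 10 = 10.1 kg/m3

10.1


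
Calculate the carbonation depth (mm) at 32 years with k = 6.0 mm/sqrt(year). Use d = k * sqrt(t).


depth = k * sqrt(t)
= 6.0 * sqrt(32)
= 33.94 mm

33.94


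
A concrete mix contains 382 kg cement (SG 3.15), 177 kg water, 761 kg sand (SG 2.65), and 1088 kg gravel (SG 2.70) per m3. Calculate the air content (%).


Vol cement = 382 / (3.15 * 1000) = 0.12127 m3
Vol water = 177 / 1000 = 0.177 m3
Vol sand = 761 / (2.65 * 1000) = 0.28717 m3
Vol gravel = 1088 / (2.70 * 1000) = 0.402963 m3
Total solid + water volume = 0.988403 m3
Air = (1 - 0.988403) * 100 = 1.16%

1.16


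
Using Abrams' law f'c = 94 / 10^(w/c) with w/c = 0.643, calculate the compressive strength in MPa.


f'c = 94 / 10^0.643
= 94 / 4.395
= 21.39 MPa

21.39


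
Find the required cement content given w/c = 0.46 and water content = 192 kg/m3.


Cement = water / (w/c)
= 192 / 0.46
= 417.4 kg/m3

417.4


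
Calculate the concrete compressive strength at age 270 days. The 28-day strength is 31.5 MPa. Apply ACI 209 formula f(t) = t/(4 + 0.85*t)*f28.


f(270) = 270 / (4 + 0.85 * 270) * 31.5
= 270 / 233.5 * 31.5
= 36.42 MPa

36.42


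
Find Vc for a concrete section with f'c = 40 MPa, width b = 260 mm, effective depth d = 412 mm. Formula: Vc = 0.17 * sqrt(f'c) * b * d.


Vc = 0.17 * sqrt(40) * 260 * 412 / 1000
= 115.17 kN

115.17


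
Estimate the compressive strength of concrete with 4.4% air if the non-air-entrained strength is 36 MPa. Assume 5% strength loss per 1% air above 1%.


Strength loss = (4.4 - 1) * 5 = 17.0%
f'c = 36 * (1 - 17.0/100)
= 29.88 MPa

29.88


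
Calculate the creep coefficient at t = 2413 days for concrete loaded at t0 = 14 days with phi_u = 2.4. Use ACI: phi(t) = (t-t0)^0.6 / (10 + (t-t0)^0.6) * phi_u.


dt = 2413 - 14 = 2399
phi = 2399^0.6 / (10 + 2399^0.6) * 2.4
= 2.194

2.194


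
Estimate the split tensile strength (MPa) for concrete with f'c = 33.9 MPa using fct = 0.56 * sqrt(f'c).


fct = 0.56 * sqrt(33.9)
= 0.56 * 5.822
= 3.261 MPa

3.261


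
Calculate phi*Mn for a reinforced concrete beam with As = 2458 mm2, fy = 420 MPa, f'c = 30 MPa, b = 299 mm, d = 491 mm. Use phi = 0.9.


a = As * fy / (0.85 * f'c * b)
= 2458 * 420 / (0.85 * 30 * 299)
= 135.4004 mm
Mn = As * fy * (d - a/2) / 10^6
= 436.9978 kN-m
phi*Mn = 0.9 * 436.9978 = 393.3 kN-m

393.3


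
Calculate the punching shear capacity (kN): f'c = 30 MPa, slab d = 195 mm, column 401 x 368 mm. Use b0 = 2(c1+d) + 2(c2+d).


b0 = 2*(401 + 195) + 2*(368 + 195) = 2318 mm
Vc = 0.33 * sqrt(30) * 2318 * 195 / 1000
= 817.0 kN

817.0


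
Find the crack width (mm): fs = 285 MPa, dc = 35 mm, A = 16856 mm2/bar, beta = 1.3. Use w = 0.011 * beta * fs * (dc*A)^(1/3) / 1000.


w = 0.011 * beta * fs * (dc * A)^(1/3) / 1000
= 0.011 * 1.3 * 285 * (35 * 16856)^(1/3) / 1000
= 0.342 mm

0.342


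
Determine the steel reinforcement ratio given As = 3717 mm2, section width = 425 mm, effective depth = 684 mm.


rho = As / (b * d)
= 3717 / (425 * 684)
= 0.0128

0.0128


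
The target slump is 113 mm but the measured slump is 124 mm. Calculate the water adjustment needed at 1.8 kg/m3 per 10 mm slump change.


Difference = 113 - 124 = -11 mm
Water adjustment = -11 * 1.8 / 10 = -2.0 kg/m3

-2.0


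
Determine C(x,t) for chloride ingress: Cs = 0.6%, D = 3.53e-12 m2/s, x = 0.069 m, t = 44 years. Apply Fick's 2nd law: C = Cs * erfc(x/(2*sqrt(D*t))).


t_seconds = 44 * 365.25 * 24 * 3600 = 1388534400.0 s
arg = 0.069 / (2 * sqrt(3.53e-12 * 1388534400.0))
= 0.4928
erfc(0.4928) = 0.4859
C = 0.6 * 0.4859 = 0.2915%

0.2915


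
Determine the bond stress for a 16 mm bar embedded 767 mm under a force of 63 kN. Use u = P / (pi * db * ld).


u = P / (pi * db * ld)
= 63 * 1000 / (pi * 16 * 767)
= 1.634 MPa

1.634


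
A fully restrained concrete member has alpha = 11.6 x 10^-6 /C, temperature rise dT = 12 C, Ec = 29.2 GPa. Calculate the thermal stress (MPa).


sigma = alpha * dT * Ec
= 11.6e-6 * 12 * 29.2 * 1000
= 4.065 MPa

4.065


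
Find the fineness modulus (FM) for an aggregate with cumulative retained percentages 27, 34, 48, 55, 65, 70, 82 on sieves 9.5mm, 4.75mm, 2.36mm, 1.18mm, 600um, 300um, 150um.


FM = sum(cumulative % retained) / 100
= 381 / 100
= 3.81

3.81


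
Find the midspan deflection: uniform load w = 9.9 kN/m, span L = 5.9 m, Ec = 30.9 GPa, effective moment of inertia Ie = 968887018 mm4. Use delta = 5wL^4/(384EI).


Convert: L = 5.9 m = 5900 mm, Ec = 30.9 GPa = 30900 MPa
delta = 5 * 9.9 * 5900^4 / (384 * 30900 * 968887018)
= 5.22 mm

5.22


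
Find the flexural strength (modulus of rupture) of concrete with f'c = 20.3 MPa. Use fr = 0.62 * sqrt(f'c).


fr = 0.62 * sqrt(20.3)
= 2.793 MPa

2.793


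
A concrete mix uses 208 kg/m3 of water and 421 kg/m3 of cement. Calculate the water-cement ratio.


w/c = water / cement
w/c = 208 / 421 = 0.494

0.494


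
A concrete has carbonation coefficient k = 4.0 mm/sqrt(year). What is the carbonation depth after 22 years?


depth = k * sqrt(t)
= 4.0 * sqrt(22)
= 18.76 mm

18.76


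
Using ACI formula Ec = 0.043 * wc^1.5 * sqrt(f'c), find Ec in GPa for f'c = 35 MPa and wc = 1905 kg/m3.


Ec = 0.043 * 1905^1.5 * sqrt(35) / 1000
= 21.15 GPa

21.15


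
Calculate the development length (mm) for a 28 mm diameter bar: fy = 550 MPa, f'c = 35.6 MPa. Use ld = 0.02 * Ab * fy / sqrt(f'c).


Ab = pi * 28^2 / 4 = 615.752 mm2
ld = 0.02 * 615.752 * 550 / sqrt(35.6)
= 1135.2 mm

1135.2


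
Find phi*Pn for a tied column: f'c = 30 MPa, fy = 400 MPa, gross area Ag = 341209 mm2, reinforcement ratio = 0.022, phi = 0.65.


Ast = rho * Ag = 0.022 * 341209 = 7506.598 mm2
phi*Pn = 0.65 * 0.80 * (0.85 * 30 * (341209 - 7506.598) + 400 * 7506.598) / 1000
= 5986.27 kN

5986.27


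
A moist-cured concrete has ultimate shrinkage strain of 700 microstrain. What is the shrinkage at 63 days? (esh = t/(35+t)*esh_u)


esh(63) = 63 / (35 + 63) * 700
= 63 / 98 * 700
= 450.0 microstrain

450.0


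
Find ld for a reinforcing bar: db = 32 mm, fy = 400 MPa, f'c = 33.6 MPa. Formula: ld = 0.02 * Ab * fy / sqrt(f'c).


Ab = pi * 32^2 / 4 = 804.248 mm2
ld = 0.02 * 804.248 * 400 / sqrt(33.6)
= 1110.0 mm

1110.0


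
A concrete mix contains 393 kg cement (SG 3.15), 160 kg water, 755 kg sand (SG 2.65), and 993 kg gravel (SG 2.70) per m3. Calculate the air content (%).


Vol cement = 393 / (3.15 * 1000) = 0.124762 m3
Vol water = 160 / 1000 = 0.16 m3
Vol sand = 755 / (2.65 * 1000) = 0.284906 m3
Vol gravel = 993 / (2.70 * 1000) = 0.367778 m3
Total solid + water volume = 0.937445 m3
Air = (1 - 0.937445) * 100 = 6.26%

6.26


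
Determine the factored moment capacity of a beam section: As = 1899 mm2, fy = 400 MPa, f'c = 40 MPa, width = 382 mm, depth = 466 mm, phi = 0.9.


a = As * fy / (0.85 * f'c * b)
= 1899 * 400 / (0.85 * 40 * 382)
= 58.4848 mm
Mn = As * fy * (d - a/2) / 10^6
= 331.7611 kN-m
phi*Mn = 0.9 * 331.7611 = 298.58 kN-m

298.58


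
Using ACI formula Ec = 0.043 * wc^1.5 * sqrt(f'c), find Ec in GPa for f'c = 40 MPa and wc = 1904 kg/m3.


Ec = 0.043 * 1904^1.5 * sqrt(40) / 1000
= 22.59 GPa

22.59


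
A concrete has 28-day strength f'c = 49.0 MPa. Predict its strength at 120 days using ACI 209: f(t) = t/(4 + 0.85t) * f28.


f(120) = 120 / (4 + 0.85 * 120) * 49.0
= 120 / 106.0 * 49.0
= 55.47 MPa

55.47


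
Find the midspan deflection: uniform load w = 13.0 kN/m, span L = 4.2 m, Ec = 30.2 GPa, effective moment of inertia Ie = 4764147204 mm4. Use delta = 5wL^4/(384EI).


Convert: L = 4.2 m = 4200 mm, Ec = 30.2 GPa = 30200 MPa
delta = 5 * 13.0 * 4200^4 / (384 * 30200 * 4764147204)
= 0.37 mm

0.37


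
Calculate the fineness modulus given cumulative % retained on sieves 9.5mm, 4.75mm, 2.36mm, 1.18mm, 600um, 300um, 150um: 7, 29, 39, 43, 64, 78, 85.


FM = sum(cumulative % retained) / 100
= 345 / 100
= 3.45

3.45


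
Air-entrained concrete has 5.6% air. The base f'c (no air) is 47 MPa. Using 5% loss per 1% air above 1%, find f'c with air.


Strength loss = (5.6 - 1) * 5 = 23.0%
f'c = 47 * (1 - 23.0/100)
= 36.19 MPa

36.19


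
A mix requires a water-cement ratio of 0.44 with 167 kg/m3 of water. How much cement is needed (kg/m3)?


Cement = water / (w/c)
= 167 / 0.44
= 379.5 kg/m3

379.5


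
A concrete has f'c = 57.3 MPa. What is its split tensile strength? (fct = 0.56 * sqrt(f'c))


fct = 0.56 * sqrt(57.3)
= 0.56 * 7.57
= 4.239 MPa

4.239


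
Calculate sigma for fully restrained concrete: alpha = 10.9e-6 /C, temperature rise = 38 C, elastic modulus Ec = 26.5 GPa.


sigma = alpha * dT * Ec
= 10.9e-6 * 38 * 26.5 * 1000
= 10.976 MPa

10.976


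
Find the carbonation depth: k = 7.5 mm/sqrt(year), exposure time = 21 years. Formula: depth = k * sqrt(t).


depth = k * sqrt(t)
= 7.5 * sqrt(21)
= 34.37 mm

34.37


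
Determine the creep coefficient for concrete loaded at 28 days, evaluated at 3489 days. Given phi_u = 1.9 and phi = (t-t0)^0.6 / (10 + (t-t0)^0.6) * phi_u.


dt = 3489 - 28 = 3461
phi = 3461^0.6 / (10 + 3461^0.6) * 1.9
= 1.767

1.767


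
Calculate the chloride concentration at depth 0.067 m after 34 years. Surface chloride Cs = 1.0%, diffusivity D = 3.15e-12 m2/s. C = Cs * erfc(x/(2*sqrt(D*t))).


t_seconds = 34 * 365.25 * 24 * 3600 = 1072958400.0 s
arg = 0.067 / (2 * sqrt(3.15e-12 * 1072958400.0))
= 0.5762
erfc(0.5762) = 0.4151
C = 1.0 * 0.4151 = 0.4151%

0.4151


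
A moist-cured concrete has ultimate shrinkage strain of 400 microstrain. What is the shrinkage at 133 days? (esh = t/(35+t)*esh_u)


esh(133) = 133 / (35 + 133) * 400
= 133 / 168 * 400
= 316.7 microstrain

316.7


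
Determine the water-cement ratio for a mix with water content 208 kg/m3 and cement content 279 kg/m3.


w/c = water / cement
w/c = 208 / 279 = 0.746

0.746


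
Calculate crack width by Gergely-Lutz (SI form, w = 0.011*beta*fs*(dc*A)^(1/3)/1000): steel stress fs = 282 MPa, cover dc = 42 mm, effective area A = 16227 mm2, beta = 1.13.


w = 0.011 * beta * fs * (dc * A)^(1/3) / 1000
= 0.011 * 1.13 * 282 * (42 * 16227)^(1/3) / 1000
= 0.308 mm

0.308


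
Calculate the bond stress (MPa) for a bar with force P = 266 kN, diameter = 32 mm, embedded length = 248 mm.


u = P / (pi * db * ld)
= 266 * 1000 / (pi * 32 * 248)
= 10.669 MPa

10.669


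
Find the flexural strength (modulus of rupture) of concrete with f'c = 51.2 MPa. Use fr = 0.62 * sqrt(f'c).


fr = 0.62 * sqrt(51.2)
= 4.436 MPa

4.436


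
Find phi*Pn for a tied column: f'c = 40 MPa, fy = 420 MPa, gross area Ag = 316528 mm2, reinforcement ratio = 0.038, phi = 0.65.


Ast = rho * Ag = 0.038 * 316528 = 12028.064 mm2
phi*Pn = 0.65 * 0.80 * (0.85 * 40 * (316528 - 12028.064) + 420 * 12028.064) / 1000
= 8010.49 kN

8010.49


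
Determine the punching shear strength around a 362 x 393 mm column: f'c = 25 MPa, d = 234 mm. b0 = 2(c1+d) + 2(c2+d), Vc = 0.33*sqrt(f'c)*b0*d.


b0 = 2*(362 + 234) + 2*(393 + 234) = 2446 mm
Vc = 0.33 * sqrt(25) * 2446 * 234 / 1000
= 944.4 kN

944.4


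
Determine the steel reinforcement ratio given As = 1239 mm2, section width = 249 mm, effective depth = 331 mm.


rho = As / (b * d)
= 1239 / (249 * 331)
= 0.015

0.015
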